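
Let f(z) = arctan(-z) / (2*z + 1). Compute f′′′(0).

-22

Multiply the numerator's expansion by the denominator's geometric series.
The coefficient of z^3 in the expansion is -11/3, so f′′′(0) = 3! * (-11/3) = -22.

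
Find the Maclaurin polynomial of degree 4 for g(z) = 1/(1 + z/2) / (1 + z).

31*z^4/16 - 15*z^3/8 + 7*z^2/4 - 3*z/2 + 1

Multiply the two series term by term and collect like powers.
g(0) = 1
g′(0) = -3/2
g′′(0) = 7/2
g′′′(0) = -45/4
g^(4)(0) = 93/2
Then c_k = g^(k)(0)/k! gives each Taylor coefficient.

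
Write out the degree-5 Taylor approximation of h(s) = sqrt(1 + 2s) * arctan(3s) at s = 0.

2049*s^5/40 - 15*s^4/2 - 21*s^3/2 + 3*s^2 + 3*s

Take the Cauchy product of the two expansions.
h(0) = 0
h′(0) = 3
h′′(0) = 6
h′′′(0) = -63
h^(4)(0) = -180
h^(5)(0) = 6147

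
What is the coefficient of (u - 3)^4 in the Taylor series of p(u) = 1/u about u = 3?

1/243

p(3) = 1/3
p′(3) = -1/9
p′′(3) = 2/27
p′′′(3) = -2/27
p^(4)(3) = 8/81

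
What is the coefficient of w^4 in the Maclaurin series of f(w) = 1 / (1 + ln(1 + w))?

Expand as Σ (-1)^k u^k with u equal to the inner function's series.
[w^0] = 1;  [w^1] = -1;  [w^2] = 3/2;  [w^3] = -7/3;  [w^4] = 11/3.

11/3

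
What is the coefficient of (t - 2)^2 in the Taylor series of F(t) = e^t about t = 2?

e^(2)/2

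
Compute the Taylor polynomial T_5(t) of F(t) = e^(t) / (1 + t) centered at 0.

Write out both Maclaurin series and multiply, keeping only the needed powers.
F(0) = 1
F′(0) = 0
F′′(0) = 1
F′′′(0) = -2
F^(4)(0) = 9
F^(5)(0) = -44

-11*t^5/30 + 3*t^4/8 - t^3/3 + t^2/2 + 1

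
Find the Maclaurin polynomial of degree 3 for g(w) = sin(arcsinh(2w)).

Let u equal the inner series; expand the outer function in u and truncate.
g(0) = 0
g′(0) = 2
g′′(0) = 0
g′′′(0) = -16

-8*w^3/3 + 2*w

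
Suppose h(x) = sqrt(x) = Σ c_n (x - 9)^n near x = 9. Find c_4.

Compute the successive derivatives at the expansion point and divide by k!.
h(9) = 3
h′(9) = 1/6
h′′(9) = -1/108
h′′′(9) = 1/648
h^(4)(9) = -5/11664
So c_4 = h^(4)(9)/4! = -5/279936.

-5/279936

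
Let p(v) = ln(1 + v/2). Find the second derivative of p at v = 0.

-1/4

Compute the successive derivatives at the expansion point and divide by k!.
From the series, [v^2] p = -1/8; multiply by 2! = 2 to get -1/4.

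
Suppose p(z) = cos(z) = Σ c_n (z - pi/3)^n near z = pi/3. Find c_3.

p(pi/3) = 1/2
p′(pi/3) = -sqrt(3)/2
p′′(pi/3) = -1/2
p′′′(pi/3) = sqrt(3)/2
The Taylor polynomial is Σ p^(k)(pi/3)/k! · (z - pi/3)^k.

sqrt(3)/12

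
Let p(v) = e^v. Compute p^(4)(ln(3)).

Use the known series and substitute for the argument.
The coefficient of (v - ln(3))^4 in the expansion is 1/8, so p^(4)(ln(3)) = 4! * (1/8) = 3.

3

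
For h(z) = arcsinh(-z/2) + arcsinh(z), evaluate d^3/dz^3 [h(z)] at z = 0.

Expand each term separately and add.
The coefficient of z^3 in the expansion is -7/48, so h′′′(0) = 3! * (-7/48) = -7/8.

-7/8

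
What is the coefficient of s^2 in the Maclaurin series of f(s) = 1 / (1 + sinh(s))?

1

Write 1/(1+u) = 1 - u + u^2 - u^3 + ... and substitute the series for u.
f(0) = 1
f′(0) = -1
f′′(0) = 2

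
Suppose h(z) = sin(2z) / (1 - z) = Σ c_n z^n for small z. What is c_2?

2

Expand each factor separately, then convolve coefficients.
[z^0] = 0;  [z^1] = 2;  [z^2] = 2.
So c_2 = h′′(0)/2! = 2.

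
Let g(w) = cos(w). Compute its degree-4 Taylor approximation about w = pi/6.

[(w - pi/6)^0] = sqrt(3)/2;  [(w - pi/6)^1] = -1/2;  [(w - pi/6)^2] = -sqrt(3)/4;  [(w - pi/6)^3] = 1/12;  [(w - pi/6)^4] = sqrt(3)/48.

sqrt(3)*(w - pi/6)^4/48 + (w - pi/6)^3/12 - sqrt(3)*(w - pi/6)^2/4 - (w - pi/6)/2 + sqrt(3)/2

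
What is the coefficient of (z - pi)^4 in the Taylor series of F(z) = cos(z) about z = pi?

F(pi) = -1
F′(pi) = 0
F′′(pi) = 1
F′′′(pi) = 0
F^(4)(pi) = -1
So c_4 = F^(4)(pi)/4! = -1/24.

-1/24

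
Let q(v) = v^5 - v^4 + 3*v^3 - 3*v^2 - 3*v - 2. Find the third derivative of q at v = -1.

102

The coefficient of (v + 1)^3 in the expansion is 17, so q′′′(-1) = 3! * (17) = 102.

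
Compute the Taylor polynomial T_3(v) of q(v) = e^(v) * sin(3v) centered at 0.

Multiply the two series term by term and collect like powers.
q(0) = 0
q′(0) = 3
q′′(0) = 6
q′′′(0) = -18
Dividing each by k! gives the coefficients c_0, ..., c_3.

-3*v^3 + 3*v^2 + 3*v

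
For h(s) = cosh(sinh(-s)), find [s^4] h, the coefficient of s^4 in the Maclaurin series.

Compose series: expand the inner function first, then feed it into the outer expansion.
So c_4 = h^(4)(0)/4! = 5/24.

5/24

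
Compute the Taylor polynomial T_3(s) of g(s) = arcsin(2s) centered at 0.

Differentiate repeatedly and evaluate at the center.
g(0) = 0
g′(0) = 2
g′′(0) = 0
g′′′(0) = 8

4*s^3/3 + 2*s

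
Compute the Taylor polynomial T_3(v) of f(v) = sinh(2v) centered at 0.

Apply the Taylor formula c_k = f^(k)(a)/k!.
[v^0] = 0;  [v^1] = 2;  [v^2] = 0;  [v^3] = 4/3.

4*v^3/3 + 2*v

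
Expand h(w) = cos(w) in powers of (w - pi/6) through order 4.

sqrt(3)*(w - pi/6)^4/48 + (w - pi/6)^3/12 - sqrt(3)*(w - pi/6)^2/4 - (w - pi/6)/2 + sqrt(3)/2

Compute the successive derivatives at the expansion point and divide by k!.
h(pi/6) = sqrt(3)/2
h′(pi/6) = -1/2
h′′(pi/6) = -sqrt(3)/2
h′′′(pi/6) = 1/2
h^(4)(pi/6) = sqrt(3)/2
Dividing each by k! gives the coefficients c_0, ..., c_4.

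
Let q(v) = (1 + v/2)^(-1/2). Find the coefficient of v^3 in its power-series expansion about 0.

-5/128

[v^0] = 1;  [v^1] = -1/4;  [v^2] = 3/32;  [v^3] = -5/128.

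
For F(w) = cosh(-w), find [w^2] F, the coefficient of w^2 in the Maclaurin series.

1/2

Differentiate repeatedly and evaluate at the center.
[w^0] = 1;  [w^1] = 0;  [w^2] = 1/2.
So c_2 = F′′(0)/2! = 1/2.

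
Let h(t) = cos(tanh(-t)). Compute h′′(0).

-1

Plug the Maclaurin series of the inner function into that of the outer and collect terms.
The coefficient of t^2 in the expansion is -1/2, so h′′(0) = 2! * (-1/2) = -1.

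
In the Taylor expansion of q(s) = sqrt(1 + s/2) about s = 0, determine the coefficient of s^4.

-5/2048

[s^0] = 1;  [s^1] = 1/4;  [s^2] = -1/32;  [s^3] = 1/128;  [s^4] = -5/2048.
So c_4 = q^(4)(0)/4! = -5/2048.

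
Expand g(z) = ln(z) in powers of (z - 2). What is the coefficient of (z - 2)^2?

Use the known series and substitute for the argument.
g(2) = ln(2)
g′(2) = 1/2
g′′(2) = -1/4
Then c_k = g^(k)(2)/k! gives each Taylor coefficient.

-1/8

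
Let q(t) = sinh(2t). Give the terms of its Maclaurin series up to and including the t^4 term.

4*t^3/3 + 2*t

Compute the successive derivatives at the expansion point and divide by k!.
q(0) = 0
q′(0) = 2
q′′(0) = 0
q′′′(0) = 8
q^(4)(0) = 0
The Taylor polynomial is Σ q^(k)(0)/k! · t^k.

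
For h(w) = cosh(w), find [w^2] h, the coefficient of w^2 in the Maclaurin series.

1/2

h(0) = 1
h′(0) = 0
h′′(0) = 1
Dividing each by k! gives the coefficients c_0, ..., c_2.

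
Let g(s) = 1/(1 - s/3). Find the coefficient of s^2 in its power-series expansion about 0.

1/9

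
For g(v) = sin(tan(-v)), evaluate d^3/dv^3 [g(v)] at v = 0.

-1

Plug the Maclaurin series of the inner function into that of the outer and collect terms.
The coefficient of v^3 in the expansion is -1/6, so g′′′(0) = 3! * (-1/6) = -1.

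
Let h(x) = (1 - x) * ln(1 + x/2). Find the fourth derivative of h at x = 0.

Shift and add copies of the series according to the polynomial's terms.
The coefficient of x^4 in the expansion is -11/192, so h^(4)(0) = 4! * (-11/192) = -11/8.

-11/8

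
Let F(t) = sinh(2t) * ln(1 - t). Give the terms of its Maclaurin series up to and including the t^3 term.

Multiply the two series term by term and collect like powers.
F(0) = 0
F′(0) = 0
F′′(0) = -4
F′′′(0) = -6

-t^3 - 2*t^2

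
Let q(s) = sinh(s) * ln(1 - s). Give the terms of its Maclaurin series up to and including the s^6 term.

Multiply the two series term by term and collect like powers.
[s^0] = 0;  [s^1] = 0;  [s^2] = -1;  [s^3] = -1/2;  [s^4] = -1/2;  [s^5] = -1/3;  [s^6] = -19/72.

-19*s^6/72 - s^5/3 - s^4/2 - s^3/2 - s^2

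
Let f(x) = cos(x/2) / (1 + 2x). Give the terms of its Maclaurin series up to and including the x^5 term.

Take the Cauchy product of the two expansions.
[x^0] = 1;  [x^1] = -2;  [x^2] = 31/8;  [x^3] = -31/4;  [x^4] = 5953/384;  [x^5] = -5953/192.

-5953*x^5/192 + 5953*x^4/384 - 31*x^3/4 + 31*x^2/8 - 2*x + 1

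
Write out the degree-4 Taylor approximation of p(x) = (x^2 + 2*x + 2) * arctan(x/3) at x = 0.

-2*x^4/81 + 25*x^3/81 + 2*x^2/3 + 2*x/3

Multiply each power in the prefactor through the base expansion.
p(0) = 0
p′(0) = 2/3
p′′(0) = 4/3
p′′′(0) = 50/27
p^(4)(0) = -16/27
Then c_k = p^(k)(0)/k! gives each Taylor coefficient.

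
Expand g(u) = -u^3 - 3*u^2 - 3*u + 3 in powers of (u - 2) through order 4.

-(u - 2)^3 - 9*(u - 2)^2 - 27*(u - 2) - 23

g(2) = -23
g′(2) = -27
g′′(2) = -18
g′′′(2) = -6
g^(4)(2) = 0
Dividing each by k! gives the coefficients c_0, ..., c_4.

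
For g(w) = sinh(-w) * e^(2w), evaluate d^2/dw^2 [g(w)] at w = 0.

-4

Expand each factor separately, then convolve coefficients.
The coefficient of w^2 in the expansion is -2, so g′′(0) = 2! * (-2) = -4.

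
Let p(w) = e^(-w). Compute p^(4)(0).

The coefficient of w^4 in the expansion is 1/24, so p^(4)(0) = 4! * (1/24) = 1.

1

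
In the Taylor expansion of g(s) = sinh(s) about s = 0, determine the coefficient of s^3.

Use the known series and substitute for the argument.

1/6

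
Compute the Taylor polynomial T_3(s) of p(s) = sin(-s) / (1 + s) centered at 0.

-5*s^3/6 + s^2 - s

Take the Cauchy product of the two expansions.
[s^0] = 0;  [s^1] = -1;  [s^2] = 1;  [s^3] = -5/6.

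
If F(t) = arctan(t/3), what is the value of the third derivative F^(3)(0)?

-2/27

The coefficient of t^3 in the expansion is -1/81, so F′′′(0) = 3! * (-1/81) = -2/27.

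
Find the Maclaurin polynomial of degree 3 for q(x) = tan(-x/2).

Compute the successive derivatives at the expansion point and divide by k!.
[x^0] = 0;  [x^1] = -1/2;  [x^2] = 0;  [x^3] = -1/24.

-x^3/24 - x/2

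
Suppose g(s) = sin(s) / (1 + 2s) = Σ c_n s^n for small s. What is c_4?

Take the Cauchy product of the two expansions.
[s^0] = 0;  [s^1] = 1;  [s^2] = -2;  [s^3] = 23/6;  [s^4] = -23/3.

-23/3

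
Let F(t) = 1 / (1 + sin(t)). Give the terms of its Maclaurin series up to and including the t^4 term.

2*t^4/3 - 5*t^3/6 + t^2 - t + 1

Use the geometric series for the reciprocal, then substitute.
F(0) = 1
F′(0) = -1
F′′(0) = 2
F′′′(0) = -5
F^(4)(0) = 16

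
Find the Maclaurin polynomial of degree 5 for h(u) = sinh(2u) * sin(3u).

-5*u^4 + 6*u^2

Expand each factor separately, then convolve coefficients.
[u^0] = 0;  [u^1] = 0;  [u^2] = 6;  [u^3] = 0;  [u^4] = -5;  [u^5] = 0.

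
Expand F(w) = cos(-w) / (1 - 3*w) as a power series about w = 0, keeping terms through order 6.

Use 1/(1 - r) = Σ r^k on the denominator, then take the Cauchy product.
[w^0] = 1;  [w^1] = 3;  [w^2] = 17/2;  [w^3] = 51/2;  [w^4] = 1837/24;  [w^5] = 1837/8;  [w^6] = 495989/720.

495989*w^6/720 + 1837*w^5/8 + 1837*w^4/24 + 51*w^3/2 + 17*w^2/2 + 3*w + 1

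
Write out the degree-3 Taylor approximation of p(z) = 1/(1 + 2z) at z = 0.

-8*z^3 + 4*z^2 - 2*z + 1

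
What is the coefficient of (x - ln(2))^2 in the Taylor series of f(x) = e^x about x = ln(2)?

1

Differentiate repeatedly and evaluate at the center.
So c_2 = f′′(ln(2))/2! = 1.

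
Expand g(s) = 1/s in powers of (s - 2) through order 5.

g(2) = 1/2
g′(2) = -1/4
g′′(2) = 1/4
g′′′(2) = -3/8
g^(4)(2) = 3/4
g^(5)(2) = -15/8

-(s - 2)^5/64 + (s - 2)^4/32 - (s - 2)^3/16 + (s - 2)^2/8 - (s - 2)/4 + 1/2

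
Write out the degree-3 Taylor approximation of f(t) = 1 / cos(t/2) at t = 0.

Invert the denominator's series and multiply.

t^2/8 + 1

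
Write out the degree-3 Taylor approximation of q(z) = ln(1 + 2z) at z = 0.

8*z^3/3 - 2*z^2 + 2*z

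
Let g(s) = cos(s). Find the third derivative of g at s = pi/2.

The coefficient of (s - pi/2)^3 in the expansion is 1/6, so g′′′(pi/2) = 3! * (1/6) = 1.

1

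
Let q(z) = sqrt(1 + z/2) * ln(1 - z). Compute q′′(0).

Take the Cauchy product of the two expansions.
From the series, [z^2] q = -3/4; multiply by 2! = 2 to get -3/2.

-3/2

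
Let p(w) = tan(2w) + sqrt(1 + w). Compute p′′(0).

Expand each term separately and add.
The coefficient of w^2 in the expansion is -1/8, so p′′(0) = 2! * (-1/8) = -1/4.

-1/4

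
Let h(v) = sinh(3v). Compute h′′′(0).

27

Use the known series and substitute for the argument.
The coefficient of v^3 in the expansion is 9/2, so h′′′(0) = 3! * (9/2) = 27.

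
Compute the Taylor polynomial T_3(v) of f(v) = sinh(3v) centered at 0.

9*v^3/2 + 3*v

Use the known series and substitute for the argument.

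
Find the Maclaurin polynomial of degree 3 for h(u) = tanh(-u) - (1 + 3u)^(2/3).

-u^3 + u^2 - 3*u - 1

Combine the two series term by term.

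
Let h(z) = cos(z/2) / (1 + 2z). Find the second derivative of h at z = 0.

Expand each factor separately, then convolve coefficients.
The coefficient of z^2 in the expansion is 31/8, so h′′(0) = 2! * (31/8) = 31/4.

31/4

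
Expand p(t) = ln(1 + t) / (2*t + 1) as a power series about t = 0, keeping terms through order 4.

-131*t^4/12 + 16*t^3/3 - 5*t^2/2 + t

Use 1/(1 - r) = Σ r^k on the denominator, then take the Cauchy product.
p(0) = 0
p′(0) = 1
p′′(0) = -5
p′′′(0) = 32
p^(4)(0) = -262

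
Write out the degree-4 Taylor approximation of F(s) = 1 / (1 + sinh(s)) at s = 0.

4*s^4/3 - 7*s^3/6 + s^2 - s + 1

Use the geometric series for the reciprocal, then substitute.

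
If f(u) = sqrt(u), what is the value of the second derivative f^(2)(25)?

The coefficient of (u - 25)^2 in the expansion is -1/1000, so f′′(25) = 2! * (-1/1000) = -1/500.

-1/500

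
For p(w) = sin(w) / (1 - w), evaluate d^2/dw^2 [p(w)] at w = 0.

Use 1/(1 - r) = Σ r^k on the denominator, then take the Cauchy product.
The coefficient of w^2 in the expansion is 1, so p′′(0) = 2! * (1) = 2.

2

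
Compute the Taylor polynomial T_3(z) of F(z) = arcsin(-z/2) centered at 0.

F(0) = 0
F′(0) = -1/2
F′′(0) = 0
F′′′(0) = -1/8
Then c_k = F^(k)(0)/k! gives each Taylor coefficient.

-z^3/48 - z/2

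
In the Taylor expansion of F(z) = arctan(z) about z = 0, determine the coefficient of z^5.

Compute the successive derivatives at the expansion point and divide by k!.
F(0) = 0
F′(0) = 1
F′′(0) = 0
F′′′(0) = -2
F^(4)(0) = 0
F^(5)(0) = 24
Then c_k = F^(k)(0)/k! gives each Taylor coefficient.

1/5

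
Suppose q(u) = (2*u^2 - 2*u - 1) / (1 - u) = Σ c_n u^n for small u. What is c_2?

Multiply each power in the prefactor through the base expansion.
q(0) = -1
q′(0) = -3
q′′(0) = -2
So c_2 = q′′(0)/2! = -1.

-1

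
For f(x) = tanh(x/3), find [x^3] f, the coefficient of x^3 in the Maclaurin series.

-1/81

Differentiate repeatedly and evaluate at the center.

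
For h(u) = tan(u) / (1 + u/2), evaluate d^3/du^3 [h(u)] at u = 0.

Expand each factor separately, then convolve coefficients.
From the series, [u^3] h = 7/12; multiply by 3! = 6 to get 7/2.

7/2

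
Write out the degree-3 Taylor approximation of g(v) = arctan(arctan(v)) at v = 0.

Substitute the inner expansion into the outer series and collect powers.
[v^0] = 0;  [v^1] = 1;  [v^2] = 0;  [v^3] = -2/3.

-2*v^3/3 + v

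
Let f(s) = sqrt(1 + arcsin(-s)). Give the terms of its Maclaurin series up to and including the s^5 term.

Plug the Maclaurin series of the inner function into that of the outer and collect terms.
f(0) = 1
f′(0) = -1/2
f′′(0) = -1/4
f′′′(0) = -7/8
f^(4)(0) = -31/16
f^(5)(0) = -369/32
Then c_k = f^(k)(0)/k! gives each Taylor coefficient.

-123*s^5/1280 - 31*s^4/384 - 7*s^3/48 - s^2/8 - s/2 + 1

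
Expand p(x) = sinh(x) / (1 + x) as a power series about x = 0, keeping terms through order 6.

Expand each factor separately, then convolve coefficients.
[x^0] = 0;  [x^1] = 1;  [x^2] = -1;  [x^3] = 7/6;  [x^4] = -7/6;  [x^5] = 47/40;  [x^6] = -47/40.

-47*x^6/40 + 47*x^5/40 - 7*x^4/6 + 7*x^3/6 - x^2 + x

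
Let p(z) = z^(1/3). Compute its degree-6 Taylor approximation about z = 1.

-154*(z - 1)^6/6561 + 22*(z - 1)^5/729 - 10*(z - 1)^4/243 + 5*(z - 1)^3/81 - (z - 1)^2/9 + (z - 1)/3 + 1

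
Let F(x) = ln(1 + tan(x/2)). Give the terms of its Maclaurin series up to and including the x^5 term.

Compose series: expand the inner function first, then feed it into the outer expansion.
[x^0] = 0;  [x^1] = 1/2;  [x^2] = -1/8;  [x^3] = 1/12;  [x^4] = -7/192;  [x^5] = 1/48.

x^5/48 - 7*x^4/192 + x^3/12 - x^2/8 + x/2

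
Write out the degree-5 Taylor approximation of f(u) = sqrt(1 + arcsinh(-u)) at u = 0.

Let u equal the inner series; expand the outer function in u and truncate.
f(0) = 1
f′(0) = -1/2
f′′(0) = -1/4
f′′′(0) = 1/8
f^(4)(0) = 1/16
f^(5)(0) = -129/32

-43*u^5/1280 + u^4/384 + u^3/48 - u^2/8 - u/2 + 1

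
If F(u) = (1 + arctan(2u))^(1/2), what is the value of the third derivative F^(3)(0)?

Let u equal the inner series; expand the outer function in u and truncate.
From the series, [u^3] F = -5/6; multiply by 3! = 6 to get -5.

-5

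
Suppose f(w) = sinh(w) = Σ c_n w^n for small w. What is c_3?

f(0) = 0
f′(0) = 1
f′′(0) = 0
f′′′(0) = 1

1/6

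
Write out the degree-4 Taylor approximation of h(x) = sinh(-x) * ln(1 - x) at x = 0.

Write out both Maclaurin series and multiply, keeping only the needed powers.
h(0) = 0
h′(0) = 0
h′′(0) = 2
h′′′(0) = 3
h^(4)(0) = 12

x^4/2 + x^3/2 + x^2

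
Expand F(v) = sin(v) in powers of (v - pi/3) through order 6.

-sqrt(3)*(v - pi/3)^6/1440 + (v - pi/3)^5/240 + sqrt(3)*(v - pi/3)^4/48 - (v - pi/3)^3/12 - sqrt(3)*(v - pi/3)^2/4 + (v - pi/3)/2 + sqrt(3)/2

F(pi/3) = sqrt(3)/2
F′(pi/3) = 1/2
F′′(pi/3) = -sqrt(3)/2
F′′′(pi/3) = -1/2
F^(4)(pi/3) = sqrt(3)/2
F^(5)(pi/3) = 1/2
F^(6)(pi/3) = -sqrt(3)/2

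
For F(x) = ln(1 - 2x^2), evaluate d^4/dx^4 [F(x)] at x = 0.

-48

Apply the Taylor formula c_k = f^(k)(a)/k!.
From the series, [x^4] F = -2; multiply by 4! = 24 to get -48.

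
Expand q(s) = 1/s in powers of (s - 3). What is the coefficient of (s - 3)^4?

1/243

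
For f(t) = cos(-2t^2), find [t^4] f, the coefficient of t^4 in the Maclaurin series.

-2

Use the known series and substitute for the argument.
[t^0] = 1;  [t^1] = 0;  [t^2] = 0;  [t^3] = 0;  [t^4] = -2.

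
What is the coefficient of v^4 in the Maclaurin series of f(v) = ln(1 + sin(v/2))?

-1/192

Compose series: expand the inner function first, then feed it into the outer expansion.
f(0) = 0
f′(0) = 1/2
f′′(0) = -1/4
f′′′(0) = 1/8
f^(4)(0) = -1/8
So c_4 = f^(4)(0)/4! = -1/192.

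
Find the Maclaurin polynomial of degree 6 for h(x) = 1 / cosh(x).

Invert the denominator's series and multiply.
h(0) = 1
h′(0) = 0
h′′(0) = -1
h′′′(0) = 0
h^(4)(0) = 5
h^(5)(0) = 0
h^(6)(0) = -61

-61*x^6/720 + 5*x^4/24 - x^2/2 + 1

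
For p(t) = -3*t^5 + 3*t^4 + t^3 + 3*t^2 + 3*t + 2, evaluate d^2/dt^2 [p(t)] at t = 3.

Use the known series and substitute for the argument.
The coefficient of (t - 3)^2 in the expansion is -636, so p′′(3) = 2! * (-636) = -1272.

-1272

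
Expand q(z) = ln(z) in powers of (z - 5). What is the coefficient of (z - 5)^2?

[(z - 5)^0] = ln(5);  [(z - 5)^1] = 1/5;  [(z - 5)^2] = -1/50.

-1/50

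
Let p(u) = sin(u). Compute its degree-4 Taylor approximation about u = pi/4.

sqrt(2)*(u - pi/4)^4/48 - sqrt(2)*(u - pi/4)^3/12 - sqrt(2)*(u - pi/4)^2/4 + sqrt(2)*(u - pi/4)/2 + sqrt(2)/2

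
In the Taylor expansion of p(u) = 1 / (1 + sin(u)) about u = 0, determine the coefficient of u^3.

Use the geometric series for the reciprocal, then substitute.
p(0) = 1
p′(0) = -1
p′′(0) = 2
p′′′(0) = -5
Dividing each by k! gives the coefficients c_0, ..., c_3.

-5/6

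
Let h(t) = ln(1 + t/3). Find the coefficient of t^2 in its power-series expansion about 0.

h(0) = 0
h′(0) = 1/3
h′′(0) = -1/9

-1/18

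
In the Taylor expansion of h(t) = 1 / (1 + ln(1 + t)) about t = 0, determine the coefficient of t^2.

3/2

Expand as Σ (-1)^k u^k with u equal to the inner function's series.
[t^0] = 1;  [t^1] = -1;  [t^2] = 3/2.
So c_2 = h′′(0)/2! = 3/2.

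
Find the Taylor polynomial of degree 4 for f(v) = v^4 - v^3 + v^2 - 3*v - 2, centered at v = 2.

f(2) = 4
f′(2) = 21
f′′(2) = 38
f′′′(2) = 42
f^(4)(2) = 24
The Taylor polynomial is Σ f^(k)(2)/k! · (v - 2)^k.

(v - 2)^4 + 7*(v - 2)^3 + 19*(v - 2)^2 + 21*(v - 2) + 4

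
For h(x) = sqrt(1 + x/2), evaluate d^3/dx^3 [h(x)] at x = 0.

3/64

Apply the Taylor formula c_k = f^(k)(a)/k!.
From the series, [x^3] h = 1/128; multiply by 3! = 6 to get 3/64.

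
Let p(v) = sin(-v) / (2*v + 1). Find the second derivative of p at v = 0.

Use 1/(1 - r) = Σ r^k on the denominator, then take the Cauchy product.
From the series, [v^2] p = 2; multiply by 2! = 2 to get 4.

4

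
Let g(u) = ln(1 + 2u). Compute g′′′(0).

From the series, [u^3] g = 8/3; multiply by 3! = 6 to get 16.

16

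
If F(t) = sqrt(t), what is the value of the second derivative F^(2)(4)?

Apply the Taylor formula c_k = f^(k)(a)/k!.
From the series, [(t - 4)^2] F = -1/64; multiply by 2! = 2 to get -1/32.

-1/32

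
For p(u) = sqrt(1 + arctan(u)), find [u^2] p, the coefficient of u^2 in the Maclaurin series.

Let u equal the inner series; expand the outer function in u and truncate.
p(0) = 1
p′(0) = 1/2
p′′(0) = -1/4
So c_2 = p′′(0)/2! = -1/8.

-1/8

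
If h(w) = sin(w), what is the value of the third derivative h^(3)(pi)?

1

Compute the successive derivatives at the expansion point and divide by k!.
From the series, [(w - pi)^3] h = 1/6; multiply by 3! = 6 to get 1.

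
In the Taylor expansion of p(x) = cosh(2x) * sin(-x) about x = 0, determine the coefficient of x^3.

Take the Cauchy product of the two expansions.
[x^0] = 0;  [x^1] = -1;  [x^2] = 0;  [x^3] = -11/6.
So c_3 = p′′′(0)/3! = -11/6.

-11/6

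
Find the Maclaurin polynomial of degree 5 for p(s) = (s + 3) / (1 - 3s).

Distribute the polynomial across the series and collect like powers.
p(0) = 3
p′(0) = 10
p′′(0) = 60
p′′′(0) = 540
p^(4)(0) = 6480
p^(5)(0) = 97200

810*s^5 + 270*s^4 + 90*s^3 + 30*s^2 + 10*s + 3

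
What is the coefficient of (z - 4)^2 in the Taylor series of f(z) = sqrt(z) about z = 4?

-1/64

Use the known series and substitute for the argument.
f(4) = 2
f′(4) = 1/4
f′′(4) = -1/32
The Taylor polynomial is Σ f^(k)(4)/k! · (z - 4)^k.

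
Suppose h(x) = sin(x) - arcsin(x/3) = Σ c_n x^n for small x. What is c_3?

-14/81

Add the two expansions coefficient-wise.
[x^0] = 0;  [x^1] = 2/3;  [x^2] = 0;  [x^3] = -14/81.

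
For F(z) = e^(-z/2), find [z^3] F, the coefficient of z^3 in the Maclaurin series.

-1/48

F(0) = 1
F′(0) = -1/2
F′′(0) = 1/4
F′′′(0) = -1/8
So c_3 = F′′′(0)/3! = -1/48.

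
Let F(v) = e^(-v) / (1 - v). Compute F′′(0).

1

Use 1/(1 - r) = Σ r^k on the denominator, then take the Cauchy product.
From the series, [v^2] F = 1/2; multiply by 2! = 2 to get 1.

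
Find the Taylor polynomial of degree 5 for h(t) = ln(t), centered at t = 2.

(t - 2)^5/160 - (t - 2)^4/64 + (t - 2)^3/24 - (t - 2)^2/8 + (t - 2)/2 + ln(2)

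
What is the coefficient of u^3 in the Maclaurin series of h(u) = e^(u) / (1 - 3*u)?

Expand 1/(denominator) as a geometric series and multiply by the numerator's series.
h(0) = 1
h′(0) = 4
h′′(0) = 25
h′′′(0) = 226
So c_3 = h′′′(0)/3! = 113/3.

113/3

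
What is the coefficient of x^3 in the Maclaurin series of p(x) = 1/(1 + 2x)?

Use the known series and substitute for the argument.
p(0) = 1
p′(0) = -2
p′′(0) = 8
p′′′(0) = -48

-8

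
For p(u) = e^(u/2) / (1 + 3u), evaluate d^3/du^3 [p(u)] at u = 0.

Write out both Maclaurin series and multiply, keeping only the needed powers.
From the series, [u^3] p = -1097/48; multiply by 3! = 6 to get -1097/8.

-1097/8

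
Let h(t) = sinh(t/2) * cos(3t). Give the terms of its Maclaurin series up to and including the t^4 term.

Expand each factor separately, then convolve coefficients.
[t^0] = 0;  [t^1] = 1/2;  [t^2] = 0;  [t^3] = -107/48;  [t^4] = 0.

-107*t^3/48 + t/2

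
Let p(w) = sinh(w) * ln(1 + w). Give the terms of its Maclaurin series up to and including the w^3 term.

-w^3/2 + w^2

Take the Cauchy product of the two expansions.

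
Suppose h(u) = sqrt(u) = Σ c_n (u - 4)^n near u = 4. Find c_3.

h(4) = 2
h′(4) = 1/4
h′′(4) = -1/32
h′′′(4) = 3/256

1/512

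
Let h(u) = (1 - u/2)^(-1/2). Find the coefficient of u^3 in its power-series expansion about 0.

h(0) = 1
h′(0) = 1/4
h′′(0) = 3/16
h′′′(0) = 15/64

5/128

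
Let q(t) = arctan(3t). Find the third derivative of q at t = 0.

-54

Differentiate repeatedly and evaluate at the center.
The coefficient of t^3 in the expansion is -9, so q′′′(0) = 3! * (-9) = -54.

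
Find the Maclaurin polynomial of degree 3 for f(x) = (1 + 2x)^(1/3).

Differentiate repeatedly and evaluate at the center.
[x^0] = 1;  [x^1] = 2/3;  [x^2] = -4/9;  [x^3] = 40/81.

40*x^3/81 - 4*x^2/9 + 2*x/3 + 1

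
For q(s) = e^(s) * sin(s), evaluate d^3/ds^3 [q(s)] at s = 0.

Expand each factor separately, then convolve coefficients.
From the series, [s^3] q = 1/3; multiply by 3! = 6 to get 2.

2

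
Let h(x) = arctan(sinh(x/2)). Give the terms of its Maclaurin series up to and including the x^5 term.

x^5/768 - x^3/48 + x/2

Plug the Maclaurin series of the inner function into that of the outer and collect terms.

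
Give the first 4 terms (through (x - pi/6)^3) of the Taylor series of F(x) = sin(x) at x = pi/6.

-sqrt(3)*(x - pi/6)^3/12 - (x - pi/6)^2/4 + sqrt(3)*(x - pi/6)/2 + 1/2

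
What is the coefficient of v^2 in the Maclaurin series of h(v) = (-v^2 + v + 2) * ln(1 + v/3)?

Distribute the polynomial across the series and collect like powers.
[v^0] = 0;  [v^1] = 2/3;  [v^2] = 2/9.

2/9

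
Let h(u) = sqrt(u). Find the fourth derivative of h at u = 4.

From the series, [(u - 4)^4] h = -5/16384; multiply by 4! = 24 to get -15/2048.

-15/2048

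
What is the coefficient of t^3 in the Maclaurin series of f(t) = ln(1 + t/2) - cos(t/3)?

Combine the two series term by term.
f(0) = -1
f′(0) = 1/2
f′′(0) = -5/36
f′′′(0) = 1/4

1/24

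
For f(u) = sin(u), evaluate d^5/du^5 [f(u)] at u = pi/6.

The coefficient of (u - pi/6)^5 in the expansion is sqrt(3)/240, so f^(5)(pi/6) = 5! * (sqrt(3)/240) = sqrt(3)/2.

sqrt(3)/2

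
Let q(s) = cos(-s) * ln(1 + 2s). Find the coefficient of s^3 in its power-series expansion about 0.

Expand each factor separately, then convolve coefficients.
q(0) = 0
q′(0) = 2
q′′(0) = -4
q′′′(0) = 10
So c_3 = q′′′(0)/3! = 5/3.

5/3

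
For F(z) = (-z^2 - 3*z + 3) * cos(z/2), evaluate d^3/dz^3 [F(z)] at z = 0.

Distribute the polynomial across the series and collect like powers.
The coefficient of z^3 in the expansion is 3/8, so F′′′(0) = 3! * (3/8) = 9/4.

9/4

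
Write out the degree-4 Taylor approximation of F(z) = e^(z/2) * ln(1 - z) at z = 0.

Write out both Maclaurin series and multiply, keeping only the needed powers.
F(0) = 0
F′(0) = -1
F′′(0) = -2
F′′′(0) = -17/4
F^(4)(0) = -12

-z^4/2 - 17*z^3/24 - z^2 - z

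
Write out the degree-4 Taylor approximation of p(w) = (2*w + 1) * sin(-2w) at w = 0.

Multiply each power in the prefactor through the base expansion.

8*w^4/3 + 4*w^3/3 - 4*w^2 - 2*w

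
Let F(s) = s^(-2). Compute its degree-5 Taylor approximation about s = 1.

F(1) = 1
F′(1) = -2
F′′(1) = 6
F′′′(1) = -24
F^(4)(1) = 120
F^(5)(1) = -720
Then c_k = F^(k)(1)/k! gives each Taylor coefficient.

-6*(s - 1)^5 + 5*(s - 1)^4 - 4*(s - 1)^3 + 3*(s - 1)^2 - 2*(s - 1) + 1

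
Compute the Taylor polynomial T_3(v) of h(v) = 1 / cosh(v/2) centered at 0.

Write the quotient as an unknown series and match coefficients against numerator = denominator · series.
h(0) = 1
h′(0) = 0
h′′(0) = -1/4
h′′′(0) = 0

1 - v^2/8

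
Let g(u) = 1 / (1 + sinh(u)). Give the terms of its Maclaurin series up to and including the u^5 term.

Use the geometric series for the reciprocal, then substitute.
g(0) = 1
g′(0) = -1
g′′(0) = 2
g′′′(0) = -7
g^(4)(0) = 32
g^(5)(0) = -181
The Taylor polynomial is Σ g^(k)(0)/k! · u^k.

-181*u^5/120 + 4*u^4/3 - 7*u^3/6 + u^2 - u + 1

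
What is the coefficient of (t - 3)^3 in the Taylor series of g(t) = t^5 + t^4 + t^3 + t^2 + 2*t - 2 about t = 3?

103

g(3) = 364
g′(3) = 548
g′′(3) = 668
g′′′(3) = 618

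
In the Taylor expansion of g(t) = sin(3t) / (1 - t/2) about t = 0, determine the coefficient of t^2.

3/2

Expand each factor separately, then convolve coefficients.
[t^0] = 0;  [t^1] = 3;  [t^2] = 3/2.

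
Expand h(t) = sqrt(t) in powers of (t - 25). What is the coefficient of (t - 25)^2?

Apply the Taylor formula c_k = f^(k)(a)/k!.
h(25) = 5
h′(25) = 1/10
h′′(25) = -1/500

-1/1000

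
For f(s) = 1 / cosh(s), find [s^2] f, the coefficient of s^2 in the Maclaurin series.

-1/2

Invert the denominator's series and multiply.
f(0) = 1
f′(0) = 0
f′′(0) = -1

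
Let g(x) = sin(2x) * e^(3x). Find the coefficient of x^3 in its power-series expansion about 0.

23/3

Write out both Maclaurin series and multiply, keeping only the needed powers.
g(0) = 0
g′(0) = 2
g′′(0) = 12
g′′′(0) = 46
So c_3 = g′′′(0)/3! = 23/3.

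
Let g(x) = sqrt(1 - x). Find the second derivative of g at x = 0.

-1/4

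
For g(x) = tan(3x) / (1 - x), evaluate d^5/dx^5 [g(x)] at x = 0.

Write out both Maclaurin series and multiply, keeping only the needed powers.
From the series, [x^5] g = 222/5; multiply by 5! = 120 to get 5328.

5328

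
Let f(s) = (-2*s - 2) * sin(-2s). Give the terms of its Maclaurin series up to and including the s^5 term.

Multiply each power in the prefactor through the base expansion.
f(0) = 0
f′(0) = 4
f′′(0) = 8
f′′′(0) = -16
f^(4)(0) = -64
f^(5)(0) = 64
Dividing each by k! gives the coefficients c_0, ..., c_5.

8*s^5/15 - 8*s^4/3 - 8*s^3/3 + 4*s^2 + 4*s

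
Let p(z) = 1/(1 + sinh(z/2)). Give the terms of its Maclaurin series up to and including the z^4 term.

z^4/12 - 7*z^3/48 + z^2/4 - z/2 + 1

Substitute the inner expansion into the outer series and collect powers.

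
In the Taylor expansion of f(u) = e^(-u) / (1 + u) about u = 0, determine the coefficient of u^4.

Expand each factor separately, then convolve coefficients.
f(0) = 1
f′(0) = -2
f′′(0) = 5
f′′′(0) = -16
f^(4)(0) = 65

65/24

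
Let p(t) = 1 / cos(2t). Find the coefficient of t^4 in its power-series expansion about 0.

Divide the numerator series by the denominator series (power-series long division).
So c_4 = p^(4)(0)/4! = 10/3.

10/3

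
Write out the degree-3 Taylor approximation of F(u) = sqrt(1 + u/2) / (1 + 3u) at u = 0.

Write out both Maclaurin series and multiply, keeping only the needed powers.
F(0) = 1
F′(0) = -11/4
F′′(0) = 263/16
F′′′(0) = -9465/64
The Taylor polynomial is Σ F^(k)(0)/k! · u^k.

-3155*u^3/128 + 263*u^2/32 - 11*u/4 + 1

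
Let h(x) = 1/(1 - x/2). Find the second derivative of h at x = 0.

1/2

Compute the successive derivatives at the expansion point and divide by k!.
From the series, [x^2] h = 1/4; multiply by 2! = 2 to get 1/2.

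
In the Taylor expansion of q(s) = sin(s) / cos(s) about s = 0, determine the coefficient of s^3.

Write the quotient as an unknown series and match coefficients against numerator = denominator · series.
[s^0] = 0;  [s^1] = 1;  [s^2] = 0;  [s^3] = 1/3.

1/3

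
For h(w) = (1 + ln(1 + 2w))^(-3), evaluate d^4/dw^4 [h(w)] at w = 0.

Let u equal the inner series; expand the outer function in u and truncate.
From the series, [w^4] h = 580; multiply by 4! = 24 to get 13920.

13920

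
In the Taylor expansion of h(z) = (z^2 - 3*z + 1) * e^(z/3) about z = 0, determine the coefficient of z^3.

Distribute the polynomial across the series and collect like powers.
h(0) = 1
h′(0) = -8/3
h′′(0) = 1/9
h′′′(0) = 28/27
Then c_k = h^(k)(0)/k! gives each Taylor coefficient.

14/81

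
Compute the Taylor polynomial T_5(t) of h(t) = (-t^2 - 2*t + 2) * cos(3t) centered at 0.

Multiply each power in the prefactor through the base expansion.
[t^0] = 2;  [t^1] = -2;  [t^2] = -10;  [t^3] = 9;  [t^4] = 45/4;  [t^5] = -27/4.

-27*t^5/4 + 45*t^4/4 + 9*t^3 - 10*t^2 - 2*t + 2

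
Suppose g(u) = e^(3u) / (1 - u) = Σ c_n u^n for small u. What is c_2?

Write out both Maclaurin series and multiply, keeping only the needed powers.
[u^0] = 1;  [u^1] = 4;  [u^2] = 17/2.

17/2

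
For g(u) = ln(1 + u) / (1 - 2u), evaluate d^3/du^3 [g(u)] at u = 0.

Multiply the two series term by term and collect like powers.
The coefficient of u^3 in the expansion is 10/3, so g′′′(0) = 3! * (10/3) = 20.

20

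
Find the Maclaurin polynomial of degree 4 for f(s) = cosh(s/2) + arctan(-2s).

s^4/384 + 8*s^3/3 + s^2/8 - 2*s + 1

Expand each term separately and add.
[s^0] = 1;  [s^1] = -2;  [s^2] = 1/8;  [s^3] = 8/3;  [s^4] = 1/384.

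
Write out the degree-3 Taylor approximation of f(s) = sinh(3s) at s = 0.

[s^0] = 0;  [s^1] = 3;  [s^2] = 0;  [s^3] = 9/2.

9*s^3/2 + 3*s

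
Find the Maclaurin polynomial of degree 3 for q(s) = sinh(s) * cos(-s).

-s^3/3 + s

Multiply the two series term by term and collect like powers.
[s^0] = 0;  [s^1] = 1;  [s^2] = 0;  [s^3] = -1/3.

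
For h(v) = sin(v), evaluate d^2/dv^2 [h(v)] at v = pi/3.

-sqrt(3)/2

The coefficient of (v - pi/3)^2 in the expansion is -sqrt(3)/4, so h′′(pi/3) = 2! * (-sqrt(3)/4) = -sqrt(3)/2.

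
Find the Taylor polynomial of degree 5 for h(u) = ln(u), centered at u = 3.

Compute the successive derivatives at the expansion point and divide by k!.
h(3) = ln(3)
h′(3) = 1/3
h′′(3) = -1/9
h′′′(3) = 2/27
h^(4)(3) = -2/27
h^(5)(3) = 8/81
The Taylor polynomial is Σ h^(k)(3)/k! · (u - 3)^k.

(u - 3)^5/1215 - (u - 3)^4/324 + (u - 3)^3/81 - (u - 3)^2/18 + (u - 3)/3 + ln(3)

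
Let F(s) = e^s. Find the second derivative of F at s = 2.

The coefficient of (s - 2)^2 in the expansion is e^(2)/2, so F′′(2) = 2! * (e^(2)/2) = e^(2).

e^(2)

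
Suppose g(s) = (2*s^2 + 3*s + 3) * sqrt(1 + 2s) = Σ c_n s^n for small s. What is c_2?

7/2

Shift and add copies of the series according to the polynomial's terms.
g(0) = 3
g′(0) = 6
g′′(0) = 7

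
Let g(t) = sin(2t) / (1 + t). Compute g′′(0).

Write out both Maclaurin series and multiply, keeping only the needed powers.
From the series, [t^2] g = -2; multiply by 2! = 2 to get -4.

-4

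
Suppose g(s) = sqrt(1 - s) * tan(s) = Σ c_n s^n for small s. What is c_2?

-1/2

Take the Cauchy product of the two expansions.
[s^0] = 0;  [s^1] = 1;  [s^2] = -1/2.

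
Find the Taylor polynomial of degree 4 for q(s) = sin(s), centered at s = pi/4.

Apply the Taylor formula c_k = f^(k)(a)/k!.
q(pi/4) = sqrt(2)/2
q′(pi/4) = sqrt(2)/2
q′′(pi/4) = -sqrt(2)/2
q′′′(pi/4) = -sqrt(2)/2
q^(4)(pi/4) = sqrt(2)/2
Then c_k = q^(k)(pi/4)/k! gives each Taylor coefficient.

sqrt(2)*(s - pi/4)^4/48 - sqrt(2)*(s - pi/4)^3/12 - sqrt(2)*(s - pi/4)^2/4 + sqrt(2)*(s - pi/4)/2 + sqrt(2)/2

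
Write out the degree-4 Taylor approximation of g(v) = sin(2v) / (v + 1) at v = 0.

-2*v^4/3 + 2*v^3/3 - 2*v^2 + 2*v

Multiply the numerator's expansion by the denominator's geometric series.
g(0) = 0
g′(0) = 2
g′′(0) = -4
g′′′(0) = 4
g^(4)(0) = -16
The Taylor polynomial is Σ g^(k)(0)/k! · v^k.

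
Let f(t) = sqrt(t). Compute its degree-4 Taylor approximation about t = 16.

Use the known series and substitute for the argument.

-5*(t - 16)^4/2097152 + (t - 16)^3/16384 - (t - 16)^2/512 + (t - 16)/8 + 4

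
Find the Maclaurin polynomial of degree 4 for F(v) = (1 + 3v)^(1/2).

-405*v^4/128 + 27*v^3/16 - 9*v^2/8 + 3*v/2 + 1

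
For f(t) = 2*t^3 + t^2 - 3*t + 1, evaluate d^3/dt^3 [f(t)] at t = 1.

Apply the Taylor formula c_k = f^(k)(a)/k!.
From the series, [(t - 1)^3] f = 2; multiply by 3! = 6 to get 12.

12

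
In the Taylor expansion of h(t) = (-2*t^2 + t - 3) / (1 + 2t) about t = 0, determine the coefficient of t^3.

Multiply each power in the prefactor through the base expansion.
[t^0] = -3;  [t^1] = 7;  [t^2] = -16;  [t^3] = 32.

32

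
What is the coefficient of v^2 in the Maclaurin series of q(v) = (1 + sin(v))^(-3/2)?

Let u equal the inner series; expand the outer function in u and truncate.
[v^0] = 1;  [v^1] = -3/2;  [v^2] = 15/8.

15/8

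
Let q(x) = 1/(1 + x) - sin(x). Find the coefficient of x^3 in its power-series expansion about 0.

-5/6

Expand each term separately and add.
[x^0] = 1;  [x^1] = -2;  [x^2] = 1;  [x^3] = -5/6.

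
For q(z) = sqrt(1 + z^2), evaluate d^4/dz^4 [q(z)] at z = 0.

-3

From the series, [z^4] q = -1/8; multiply by 4! = 24 to get -3.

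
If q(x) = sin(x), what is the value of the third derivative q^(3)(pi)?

1

The coefficient of (x - pi)^3 in the expansion is 1/6, so q′′′(pi) = 3! * (1/6) = 1.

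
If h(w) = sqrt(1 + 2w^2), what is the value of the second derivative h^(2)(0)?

The coefficient of w^2 in the expansion is 1, so h′′(0) = 2! * (1) = 2.

2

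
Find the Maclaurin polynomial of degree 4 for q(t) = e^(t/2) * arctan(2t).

Multiply the two series term by term and collect like powers.
[t^0] = 0;  [t^1] = 2;  [t^2] = 1;  [t^3] = -29/12;  [t^4] = -31/24.

-31*t^4/24 - 29*t^3/12 + t^2 + 2*t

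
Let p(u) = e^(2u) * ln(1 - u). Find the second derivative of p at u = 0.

Multiply the two series term by term and collect like powers.
From the series, [u^2] p = -5/2; multiply by 2! = 2 to get -5.

-5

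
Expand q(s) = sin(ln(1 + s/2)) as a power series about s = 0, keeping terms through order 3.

Let u equal the inner series; expand the outer function in u and truncate.
q(0) = 0
q′(0) = 1/2
q′′(0) = -1/4
q′′′(0) = 1/8

s^3/48 - s^2/8 + s/2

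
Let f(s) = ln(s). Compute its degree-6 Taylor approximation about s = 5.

-(s - 5)^6/93750 + (s - 5)^5/15625 - (s - 5)^4/2500 + (s - 5)^3/375 - (s - 5)^2/50 + (s - 5)/5 + ln(5)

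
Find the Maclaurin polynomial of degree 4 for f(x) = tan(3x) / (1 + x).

Multiply the two series term by term and collect like powers.
f(0) = 0
f′(0) = 3
f′′(0) = -6
f′′′(0) = 72
f^(4)(0) = -288
Dividing each by k! gives the coefficients c_0, ..., c_4.

-12*x^4 + 12*x^3 - 3*x^2 + 3*x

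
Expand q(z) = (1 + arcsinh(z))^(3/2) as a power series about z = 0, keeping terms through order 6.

Plug the Maclaurin series of the inner function into that of the outer and collect terms.
q(0) = 1
q′(0) = 3/2
q′′(0) = 3/4
q′′′(0) = -15/8
q^(4)(0) = -39/16
q^(5)(0) = 507/32
q^(6)(0) = 2667/64

889*z^6/15360 + 169*z^5/1280 - 13*z^4/128 - 5*z^3/16 + 3*z^2/8 + 3*z/2 + 1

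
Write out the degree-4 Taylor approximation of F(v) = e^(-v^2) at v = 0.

[v^0] = 1;  [v^1] = 0;  [v^2] = -1;  [v^3] = 0;  [v^4] = 1/2.

v^4/2 - v^2 + 1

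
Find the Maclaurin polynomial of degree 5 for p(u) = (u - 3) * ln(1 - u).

Distribute the polynomial across the series and collect like powers.
p(0) = 0
p′(0) = 3
p′′(0) = 1
p′′′(0) = 3
p^(4)(0) = 10
p^(5)(0) = 42
Then c_k = p^(k)(0)/k! gives each Taylor coefficient.

7*u^5/20 + 5*u^4/12 + u^3/2 + u^2/2 + 3*u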